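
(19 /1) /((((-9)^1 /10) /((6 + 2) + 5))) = -2470 /9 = -274.44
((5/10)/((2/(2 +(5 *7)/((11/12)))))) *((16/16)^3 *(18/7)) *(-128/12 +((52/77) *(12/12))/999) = -181321660/658119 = -275.52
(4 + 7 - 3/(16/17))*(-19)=-2375/16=-148.44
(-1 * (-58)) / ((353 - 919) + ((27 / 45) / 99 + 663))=4785 / 8003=0.60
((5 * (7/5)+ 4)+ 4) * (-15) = -225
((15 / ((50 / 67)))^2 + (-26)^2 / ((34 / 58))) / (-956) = -2647217 / 1625200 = -1.63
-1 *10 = -10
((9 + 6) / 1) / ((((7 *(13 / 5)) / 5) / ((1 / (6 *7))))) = 125 / 1274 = 0.10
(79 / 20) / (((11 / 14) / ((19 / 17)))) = 10507 / 1870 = 5.62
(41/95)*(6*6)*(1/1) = 1476/95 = 15.54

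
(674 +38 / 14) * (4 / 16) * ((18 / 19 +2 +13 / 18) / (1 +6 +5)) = 51.73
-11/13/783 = -11/10179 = -0.00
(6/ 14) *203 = 87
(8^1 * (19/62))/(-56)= -19/434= -0.04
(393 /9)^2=17161 /9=1906.78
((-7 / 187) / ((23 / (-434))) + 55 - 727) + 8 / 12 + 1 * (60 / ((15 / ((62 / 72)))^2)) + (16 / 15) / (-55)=-70071470639 / 104514300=-670.45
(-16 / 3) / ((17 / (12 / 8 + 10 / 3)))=-232 / 153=-1.52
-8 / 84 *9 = -6 / 7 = -0.86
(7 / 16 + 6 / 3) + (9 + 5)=263 / 16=16.44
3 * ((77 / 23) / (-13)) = -231 / 299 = -0.77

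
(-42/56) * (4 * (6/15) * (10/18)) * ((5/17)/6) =-5/153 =-0.03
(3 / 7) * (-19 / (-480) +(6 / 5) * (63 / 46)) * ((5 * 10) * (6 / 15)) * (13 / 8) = 241553 / 10304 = 23.44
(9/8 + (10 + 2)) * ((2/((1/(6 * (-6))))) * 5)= -4725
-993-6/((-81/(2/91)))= -2439797/2457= -993.00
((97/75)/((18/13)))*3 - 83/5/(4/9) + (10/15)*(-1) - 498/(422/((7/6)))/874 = -730611794/20746575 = -35.22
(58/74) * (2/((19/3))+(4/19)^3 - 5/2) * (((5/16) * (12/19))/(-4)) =12978225/154300064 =0.08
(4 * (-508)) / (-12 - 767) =2032 / 779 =2.61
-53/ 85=-0.62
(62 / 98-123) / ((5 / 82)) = -491672 / 245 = -2006.82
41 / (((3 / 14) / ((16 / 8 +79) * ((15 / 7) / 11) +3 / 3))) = 105944 / 33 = 3210.42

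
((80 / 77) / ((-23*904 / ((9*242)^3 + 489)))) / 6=-2459939105 / 28589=-86044.95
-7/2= -3.50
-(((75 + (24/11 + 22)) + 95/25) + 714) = -44934/55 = -816.98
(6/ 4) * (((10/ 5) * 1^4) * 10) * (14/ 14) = 30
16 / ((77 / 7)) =16 / 11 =1.45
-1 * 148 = -148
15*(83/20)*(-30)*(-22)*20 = 821700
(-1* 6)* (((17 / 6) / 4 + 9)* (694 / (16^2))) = -80851 / 512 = -157.91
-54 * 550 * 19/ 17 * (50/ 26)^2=-352687500/ 2873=-122759.31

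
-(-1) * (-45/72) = -5/8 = -0.62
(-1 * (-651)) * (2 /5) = 1302 /5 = 260.40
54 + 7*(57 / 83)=58.81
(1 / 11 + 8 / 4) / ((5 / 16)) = 368 / 55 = 6.69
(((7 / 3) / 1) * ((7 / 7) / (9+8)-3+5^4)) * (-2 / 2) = -24675 / 17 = -1451.47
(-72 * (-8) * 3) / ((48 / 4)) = 144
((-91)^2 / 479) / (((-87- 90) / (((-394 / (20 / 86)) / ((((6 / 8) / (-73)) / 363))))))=-2478481537532 / 423915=-5846647.41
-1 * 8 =-8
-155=-155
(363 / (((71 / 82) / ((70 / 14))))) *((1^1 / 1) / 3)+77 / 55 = 248547 / 355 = 700.13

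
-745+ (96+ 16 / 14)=-4535 / 7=-647.86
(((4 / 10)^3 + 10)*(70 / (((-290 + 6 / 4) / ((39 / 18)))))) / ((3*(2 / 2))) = -228956 / 129825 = -1.76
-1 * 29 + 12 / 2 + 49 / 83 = -1860 / 83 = -22.41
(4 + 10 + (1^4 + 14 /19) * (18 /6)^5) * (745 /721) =6172325 /13699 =450.57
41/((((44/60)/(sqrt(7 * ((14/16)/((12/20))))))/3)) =4305 * sqrt(30)/44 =535.90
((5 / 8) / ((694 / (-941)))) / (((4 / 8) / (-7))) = 32935 / 2776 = 11.86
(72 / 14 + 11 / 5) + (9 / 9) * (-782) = -774.66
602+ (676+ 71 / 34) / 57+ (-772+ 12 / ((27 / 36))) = -91799 / 646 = -142.10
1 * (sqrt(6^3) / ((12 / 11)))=11 * sqrt(6) / 2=13.47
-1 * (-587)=587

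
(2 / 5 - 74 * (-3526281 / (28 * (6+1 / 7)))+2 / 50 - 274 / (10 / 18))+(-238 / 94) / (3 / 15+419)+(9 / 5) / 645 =160611525840607 / 105900400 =1516628.13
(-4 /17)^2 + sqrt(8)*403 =16 /289 + 806*sqrt(2) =1139.91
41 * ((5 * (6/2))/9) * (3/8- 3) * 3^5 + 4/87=-30337303/696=-43588.08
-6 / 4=-1.50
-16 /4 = -4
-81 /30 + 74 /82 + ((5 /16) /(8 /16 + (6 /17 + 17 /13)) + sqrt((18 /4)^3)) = -517763 /313240 + 27 * sqrt(2) /4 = 7.89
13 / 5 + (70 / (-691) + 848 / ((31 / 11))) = 32495863 / 107105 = 303.40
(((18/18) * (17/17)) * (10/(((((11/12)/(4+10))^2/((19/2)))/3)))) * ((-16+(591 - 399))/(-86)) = -64350720/473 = -136048.03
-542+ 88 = -454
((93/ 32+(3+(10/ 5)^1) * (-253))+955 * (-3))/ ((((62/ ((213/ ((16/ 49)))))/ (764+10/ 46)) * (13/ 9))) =-541068451749/ 23552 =-22973354.78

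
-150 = -150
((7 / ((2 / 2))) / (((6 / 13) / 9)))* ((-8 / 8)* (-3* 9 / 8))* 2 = 7371 / 8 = 921.38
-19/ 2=-9.50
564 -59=505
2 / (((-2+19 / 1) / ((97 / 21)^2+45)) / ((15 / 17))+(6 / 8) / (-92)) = 53827360 / 7597467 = 7.08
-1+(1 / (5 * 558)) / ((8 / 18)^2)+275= 1359049 / 4960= 274.00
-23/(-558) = 23/558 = 0.04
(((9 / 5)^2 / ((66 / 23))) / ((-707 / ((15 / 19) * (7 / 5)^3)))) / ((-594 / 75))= 10143 / 23219900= 0.00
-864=-864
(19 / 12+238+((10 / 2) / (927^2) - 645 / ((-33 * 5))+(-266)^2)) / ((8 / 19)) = 51005967486241 / 302483808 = 168623.79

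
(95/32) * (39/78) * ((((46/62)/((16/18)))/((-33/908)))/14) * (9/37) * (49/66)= -31247685/71058944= -0.44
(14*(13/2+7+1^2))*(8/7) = 232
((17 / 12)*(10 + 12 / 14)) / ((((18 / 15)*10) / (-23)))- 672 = -176773 / 252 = -701.48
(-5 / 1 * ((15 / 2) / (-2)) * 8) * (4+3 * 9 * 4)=16800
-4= -4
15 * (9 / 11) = 135 / 11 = 12.27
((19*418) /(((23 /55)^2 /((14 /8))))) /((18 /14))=588601475 /9522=61814.90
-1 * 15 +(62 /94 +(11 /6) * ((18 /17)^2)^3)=-13338001538 /1134465743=-11.76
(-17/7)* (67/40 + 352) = -34357/40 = -858.92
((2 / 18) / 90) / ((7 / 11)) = 11 / 5670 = 0.00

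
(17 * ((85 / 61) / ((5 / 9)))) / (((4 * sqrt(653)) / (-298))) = -387549 * sqrt(653) / 79666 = -124.31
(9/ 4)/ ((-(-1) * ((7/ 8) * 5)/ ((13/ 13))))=18/ 35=0.51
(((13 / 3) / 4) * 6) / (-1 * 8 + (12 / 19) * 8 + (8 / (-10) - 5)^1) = -1235 / 1662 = -0.74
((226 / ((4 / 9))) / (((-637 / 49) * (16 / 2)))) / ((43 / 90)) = -45765 / 4472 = -10.23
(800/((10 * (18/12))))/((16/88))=293.33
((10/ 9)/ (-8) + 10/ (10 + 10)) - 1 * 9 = -311/ 36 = -8.64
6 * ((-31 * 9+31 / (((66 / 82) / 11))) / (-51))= -868 / 51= -17.02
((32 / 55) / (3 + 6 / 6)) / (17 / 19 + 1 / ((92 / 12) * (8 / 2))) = 13984 / 89155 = 0.16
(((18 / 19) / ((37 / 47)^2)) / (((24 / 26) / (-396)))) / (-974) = 8528949 / 12667357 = 0.67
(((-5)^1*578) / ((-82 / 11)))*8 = 127160 / 41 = 3101.46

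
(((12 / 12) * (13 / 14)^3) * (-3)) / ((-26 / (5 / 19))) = 2535 / 104272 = 0.02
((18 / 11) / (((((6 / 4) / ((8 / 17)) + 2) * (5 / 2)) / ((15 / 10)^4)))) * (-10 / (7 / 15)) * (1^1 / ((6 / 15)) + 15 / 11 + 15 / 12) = -4920750 / 70301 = -70.00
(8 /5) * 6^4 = 10368 /5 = 2073.60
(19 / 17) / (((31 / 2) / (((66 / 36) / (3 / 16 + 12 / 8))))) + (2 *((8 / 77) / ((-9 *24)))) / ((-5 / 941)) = 4262882 / 16434495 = 0.26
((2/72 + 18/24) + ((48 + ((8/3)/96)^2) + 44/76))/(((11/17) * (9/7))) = 13148191/221616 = 59.33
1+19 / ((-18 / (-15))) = 101 / 6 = 16.83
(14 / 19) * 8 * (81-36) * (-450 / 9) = -252000 / 19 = -13263.16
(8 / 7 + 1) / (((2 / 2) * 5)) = 3 / 7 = 0.43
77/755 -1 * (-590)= 590.10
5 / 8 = 0.62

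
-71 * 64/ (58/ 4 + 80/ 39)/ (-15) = 118144/ 6455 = 18.30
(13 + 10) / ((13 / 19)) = 437 / 13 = 33.62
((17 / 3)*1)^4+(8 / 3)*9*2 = 87409 / 81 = 1079.12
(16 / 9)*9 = 16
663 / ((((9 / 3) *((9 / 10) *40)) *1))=221 / 36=6.14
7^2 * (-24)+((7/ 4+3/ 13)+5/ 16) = -1173.71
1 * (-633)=-633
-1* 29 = -29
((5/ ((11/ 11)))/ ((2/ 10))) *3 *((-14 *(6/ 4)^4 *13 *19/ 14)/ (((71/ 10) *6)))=-2500875/ 1136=-2201.47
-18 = -18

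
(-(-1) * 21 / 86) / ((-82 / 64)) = -336 / 1763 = -0.19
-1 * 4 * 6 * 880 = -21120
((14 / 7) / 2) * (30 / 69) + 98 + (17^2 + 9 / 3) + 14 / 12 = 54041 / 138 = 391.60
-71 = -71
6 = 6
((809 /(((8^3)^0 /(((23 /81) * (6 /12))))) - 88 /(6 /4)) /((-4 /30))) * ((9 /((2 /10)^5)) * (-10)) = 711171875 /6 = 118528645.83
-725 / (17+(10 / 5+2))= -725 / 21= -34.52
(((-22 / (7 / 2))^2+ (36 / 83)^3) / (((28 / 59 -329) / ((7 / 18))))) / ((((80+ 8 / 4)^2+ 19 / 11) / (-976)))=351317782448512 / 51656831040014109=0.01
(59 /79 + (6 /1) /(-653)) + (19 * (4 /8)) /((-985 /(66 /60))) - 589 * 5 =-2992158323083 /1016263900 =-2944.27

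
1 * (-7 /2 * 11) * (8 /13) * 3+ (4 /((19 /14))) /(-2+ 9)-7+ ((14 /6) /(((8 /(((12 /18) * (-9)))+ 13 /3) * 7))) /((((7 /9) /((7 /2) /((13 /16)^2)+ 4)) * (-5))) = -8757223 /112385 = -77.92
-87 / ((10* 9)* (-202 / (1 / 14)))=29 / 84840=0.00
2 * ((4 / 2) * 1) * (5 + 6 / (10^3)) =2503 / 125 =20.02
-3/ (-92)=0.03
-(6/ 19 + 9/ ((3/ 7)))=-405/ 19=-21.32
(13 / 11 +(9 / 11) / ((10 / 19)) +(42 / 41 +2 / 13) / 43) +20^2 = 1015403699 / 2521090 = 402.76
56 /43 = 1.30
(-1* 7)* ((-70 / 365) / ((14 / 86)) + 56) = -28014 / 73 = -383.75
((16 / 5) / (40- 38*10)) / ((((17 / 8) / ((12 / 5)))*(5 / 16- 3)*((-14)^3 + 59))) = -2048 / 1390270625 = -0.00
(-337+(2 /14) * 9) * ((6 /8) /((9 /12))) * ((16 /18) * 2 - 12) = 216200 /63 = 3431.75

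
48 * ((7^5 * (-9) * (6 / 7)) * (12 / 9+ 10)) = -70531776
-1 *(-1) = 1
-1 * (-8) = 8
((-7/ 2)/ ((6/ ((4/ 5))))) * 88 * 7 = -287.47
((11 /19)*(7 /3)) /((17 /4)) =308 /969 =0.32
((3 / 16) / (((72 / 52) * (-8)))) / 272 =-13 / 208896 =-0.00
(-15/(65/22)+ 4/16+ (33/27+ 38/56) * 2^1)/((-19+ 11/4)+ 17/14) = 3359/49257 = 0.07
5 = 5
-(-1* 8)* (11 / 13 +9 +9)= 150.77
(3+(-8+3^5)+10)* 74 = 18352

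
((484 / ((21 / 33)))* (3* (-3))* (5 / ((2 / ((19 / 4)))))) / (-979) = 103455 / 1246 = 83.03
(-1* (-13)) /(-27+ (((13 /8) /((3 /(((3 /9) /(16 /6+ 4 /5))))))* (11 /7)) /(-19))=-165984 /344791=-0.48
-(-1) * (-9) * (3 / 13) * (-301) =8127 / 13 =625.15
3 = 3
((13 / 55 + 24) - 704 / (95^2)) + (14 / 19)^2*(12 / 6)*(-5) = 97859 / 5225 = 18.73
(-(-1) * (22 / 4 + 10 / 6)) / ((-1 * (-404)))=43 / 2424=0.02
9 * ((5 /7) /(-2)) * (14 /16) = -45 /16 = -2.81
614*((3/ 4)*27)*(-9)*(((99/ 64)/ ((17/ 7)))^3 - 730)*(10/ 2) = 1051699558281687045/ 2575826944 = 408295891.43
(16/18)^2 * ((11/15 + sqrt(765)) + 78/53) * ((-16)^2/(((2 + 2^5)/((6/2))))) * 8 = 114884608/364905 + 65536 * sqrt(85)/153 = 4263.93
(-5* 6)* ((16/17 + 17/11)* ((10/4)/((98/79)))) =-150.34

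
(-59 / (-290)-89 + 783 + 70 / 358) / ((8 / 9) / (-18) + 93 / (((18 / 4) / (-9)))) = -2919746331 / 782283700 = -3.73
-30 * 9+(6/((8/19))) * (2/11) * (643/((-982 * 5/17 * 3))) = -29373089/108020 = -271.92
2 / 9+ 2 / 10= 19 / 45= 0.42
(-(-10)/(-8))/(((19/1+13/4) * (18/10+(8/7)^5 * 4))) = -420175/71789447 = -0.01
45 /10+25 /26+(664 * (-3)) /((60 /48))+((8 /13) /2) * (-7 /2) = -1589.22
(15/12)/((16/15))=75/64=1.17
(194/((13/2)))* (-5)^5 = -1212500/13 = -93269.23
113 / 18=6.28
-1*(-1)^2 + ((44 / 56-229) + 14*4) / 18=-2663 / 252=-10.57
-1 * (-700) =700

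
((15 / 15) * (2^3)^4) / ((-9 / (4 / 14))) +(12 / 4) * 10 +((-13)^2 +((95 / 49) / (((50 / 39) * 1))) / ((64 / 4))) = 4873069 / 70560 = 69.06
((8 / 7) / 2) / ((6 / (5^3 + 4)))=12.29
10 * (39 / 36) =65 / 6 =10.83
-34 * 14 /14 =-34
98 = 98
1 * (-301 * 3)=-903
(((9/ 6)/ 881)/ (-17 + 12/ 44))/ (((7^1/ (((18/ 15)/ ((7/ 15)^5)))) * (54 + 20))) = -15035625/ 1411281638704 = -0.00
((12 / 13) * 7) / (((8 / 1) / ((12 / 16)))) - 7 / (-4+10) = -175 / 312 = -0.56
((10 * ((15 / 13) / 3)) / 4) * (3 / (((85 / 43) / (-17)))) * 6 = -1935 / 13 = -148.85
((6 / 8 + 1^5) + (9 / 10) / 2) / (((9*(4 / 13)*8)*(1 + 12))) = 11 / 1440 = 0.01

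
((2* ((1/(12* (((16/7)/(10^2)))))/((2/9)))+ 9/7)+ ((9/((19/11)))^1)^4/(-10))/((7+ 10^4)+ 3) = -2890858161/730527397600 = -0.00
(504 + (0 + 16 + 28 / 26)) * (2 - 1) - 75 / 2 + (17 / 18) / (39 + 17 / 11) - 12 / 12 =50366089 / 104364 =482.60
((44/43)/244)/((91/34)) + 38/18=2.11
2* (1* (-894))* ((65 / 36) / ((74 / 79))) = -765115 / 222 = -3446.46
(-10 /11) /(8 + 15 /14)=-140 /1397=-0.10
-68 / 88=-17 / 22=-0.77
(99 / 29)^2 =9801 / 841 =11.65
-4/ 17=-0.24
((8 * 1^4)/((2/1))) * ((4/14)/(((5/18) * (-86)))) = -72/1505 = -0.05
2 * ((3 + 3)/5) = 12/5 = 2.40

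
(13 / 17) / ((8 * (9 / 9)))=13 / 136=0.10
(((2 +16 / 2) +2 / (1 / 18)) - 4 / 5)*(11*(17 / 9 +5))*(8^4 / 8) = 78915584 / 45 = 1753679.64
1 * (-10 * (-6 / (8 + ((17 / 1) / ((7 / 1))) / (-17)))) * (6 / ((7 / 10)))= 720 / 11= 65.45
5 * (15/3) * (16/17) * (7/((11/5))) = 14000/187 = 74.87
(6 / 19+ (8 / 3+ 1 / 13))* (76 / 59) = 9068 / 2301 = 3.94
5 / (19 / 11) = 55 / 19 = 2.89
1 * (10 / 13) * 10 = 100 / 13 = 7.69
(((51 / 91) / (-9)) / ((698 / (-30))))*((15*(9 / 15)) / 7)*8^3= 391680 / 222313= 1.76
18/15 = 6/5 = 1.20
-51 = -51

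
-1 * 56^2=-3136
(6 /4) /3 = 1 /2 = 0.50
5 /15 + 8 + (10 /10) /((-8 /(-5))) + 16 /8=10.96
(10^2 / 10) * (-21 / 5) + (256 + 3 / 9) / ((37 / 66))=15364 / 37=415.24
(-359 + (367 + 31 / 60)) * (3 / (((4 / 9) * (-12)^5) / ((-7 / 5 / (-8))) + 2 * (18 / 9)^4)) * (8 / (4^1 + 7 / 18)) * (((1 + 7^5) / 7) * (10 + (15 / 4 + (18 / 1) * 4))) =-3314237157 / 218408140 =-15.17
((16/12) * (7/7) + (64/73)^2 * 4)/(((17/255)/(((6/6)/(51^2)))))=352340/13860729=0.03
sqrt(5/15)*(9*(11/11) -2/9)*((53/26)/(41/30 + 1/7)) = 146545*sqrt(3)/37089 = 6.84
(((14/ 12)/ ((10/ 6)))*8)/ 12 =7/ 15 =0.47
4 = 4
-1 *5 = -5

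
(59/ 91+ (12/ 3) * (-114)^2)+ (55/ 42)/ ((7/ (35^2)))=28508743/ 546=52213.82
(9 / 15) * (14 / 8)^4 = 7203 / 1280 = 5.63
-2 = -2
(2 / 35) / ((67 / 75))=30 / 469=0.06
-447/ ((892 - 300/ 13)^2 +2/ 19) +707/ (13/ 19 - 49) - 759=-143482761173683/ 185466067713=-773.63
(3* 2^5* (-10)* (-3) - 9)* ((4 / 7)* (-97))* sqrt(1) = -1113948 / 7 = -159135.43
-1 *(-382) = 382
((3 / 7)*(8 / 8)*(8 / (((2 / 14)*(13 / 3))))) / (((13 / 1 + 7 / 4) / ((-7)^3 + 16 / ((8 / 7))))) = -94752 / 767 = -123.54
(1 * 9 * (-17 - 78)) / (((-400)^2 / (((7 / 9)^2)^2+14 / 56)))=-61427 / 18662400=-0.00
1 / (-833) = -1 / 833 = -0.00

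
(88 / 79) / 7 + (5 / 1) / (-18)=-1181 / 9954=-0.12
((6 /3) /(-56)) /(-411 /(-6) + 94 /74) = -0.00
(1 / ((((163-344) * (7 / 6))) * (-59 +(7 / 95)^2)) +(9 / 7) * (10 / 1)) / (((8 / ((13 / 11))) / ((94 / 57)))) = 883228370765 / 281976004156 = 3.13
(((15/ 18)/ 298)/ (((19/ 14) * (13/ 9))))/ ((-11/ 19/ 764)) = -40110/ 21307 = -1.88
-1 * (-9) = 9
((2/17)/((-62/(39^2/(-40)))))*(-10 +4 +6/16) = -13689/33728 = -0.41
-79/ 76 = -1.04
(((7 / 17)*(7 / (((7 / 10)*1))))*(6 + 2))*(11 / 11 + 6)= 3920 / 17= 230.59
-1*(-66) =66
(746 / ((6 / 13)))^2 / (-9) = -23512801 / 81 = -290281.49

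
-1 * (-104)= 104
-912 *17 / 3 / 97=-5168 / 97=-53.28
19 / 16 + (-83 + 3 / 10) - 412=-39481 / 80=-493.51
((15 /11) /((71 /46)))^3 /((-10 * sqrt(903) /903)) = -32850900 * sqrt(903) /476379541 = -2.07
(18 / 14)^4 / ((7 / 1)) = 0.39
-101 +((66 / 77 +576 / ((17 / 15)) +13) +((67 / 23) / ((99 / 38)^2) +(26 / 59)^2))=39379400593514 / 93378998097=421.72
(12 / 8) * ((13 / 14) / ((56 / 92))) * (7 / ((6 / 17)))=45.38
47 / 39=1.21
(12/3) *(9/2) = 18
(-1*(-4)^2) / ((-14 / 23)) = 184 / 7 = 26.29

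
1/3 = 0.33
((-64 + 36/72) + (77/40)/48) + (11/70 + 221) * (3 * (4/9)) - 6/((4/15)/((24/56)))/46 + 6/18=14314729/61824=231.54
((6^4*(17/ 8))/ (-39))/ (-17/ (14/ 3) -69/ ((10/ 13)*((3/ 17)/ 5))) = 189/ 6812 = 0.03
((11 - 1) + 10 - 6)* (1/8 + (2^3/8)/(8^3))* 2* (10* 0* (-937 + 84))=0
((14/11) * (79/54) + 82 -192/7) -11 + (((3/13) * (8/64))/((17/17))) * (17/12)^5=30286887517/664215552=45.60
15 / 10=3 / 2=1.50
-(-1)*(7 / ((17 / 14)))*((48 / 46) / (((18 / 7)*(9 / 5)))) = 13720 / 10557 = 1.30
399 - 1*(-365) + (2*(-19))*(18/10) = 3478/5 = 695.60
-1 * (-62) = 62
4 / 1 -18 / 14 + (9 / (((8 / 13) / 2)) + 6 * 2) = 1231 / 28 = 43.96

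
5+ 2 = 7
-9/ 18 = -1/ 2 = -0.50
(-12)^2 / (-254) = -72 / 127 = -0.57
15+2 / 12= 91 / 6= 15.17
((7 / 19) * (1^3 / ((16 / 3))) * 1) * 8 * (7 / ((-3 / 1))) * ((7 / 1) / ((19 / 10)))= -1715 / 361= -4.75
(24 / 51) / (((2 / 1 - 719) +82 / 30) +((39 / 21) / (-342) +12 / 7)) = -95760 / 144998389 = -0.00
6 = 6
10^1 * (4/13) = 40/13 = 3.08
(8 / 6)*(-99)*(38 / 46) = -109.04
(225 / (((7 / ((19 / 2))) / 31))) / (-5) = -26505 / 14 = -1893.21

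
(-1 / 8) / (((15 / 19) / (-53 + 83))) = -19 / 4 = -4.75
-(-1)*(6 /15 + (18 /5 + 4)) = 8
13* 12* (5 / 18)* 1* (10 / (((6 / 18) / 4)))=5200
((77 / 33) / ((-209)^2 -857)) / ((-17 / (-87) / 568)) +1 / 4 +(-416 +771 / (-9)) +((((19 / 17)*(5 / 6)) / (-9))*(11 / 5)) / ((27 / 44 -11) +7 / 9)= -2082682679729 / 4155105660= -501.23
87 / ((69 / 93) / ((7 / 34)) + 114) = 651 / 880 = 0.74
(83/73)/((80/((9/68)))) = 0.00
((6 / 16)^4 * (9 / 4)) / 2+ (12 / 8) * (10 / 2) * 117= 28754649 / 32768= 877.52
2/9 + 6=56/9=6.22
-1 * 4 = -4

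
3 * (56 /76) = 42 /19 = 2.21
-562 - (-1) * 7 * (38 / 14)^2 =-3573 / 7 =-510.43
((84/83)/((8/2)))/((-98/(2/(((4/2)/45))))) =-135/1162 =-0.12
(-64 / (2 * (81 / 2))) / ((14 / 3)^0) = -64 / 81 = -0.79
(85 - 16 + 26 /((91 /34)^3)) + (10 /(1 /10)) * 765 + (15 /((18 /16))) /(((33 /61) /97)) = 453136458829 /5738733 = 78961.06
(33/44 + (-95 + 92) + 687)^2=7502121/16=468882.56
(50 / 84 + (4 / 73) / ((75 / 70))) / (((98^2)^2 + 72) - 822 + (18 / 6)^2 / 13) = 42939 / 6127241910370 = 0.00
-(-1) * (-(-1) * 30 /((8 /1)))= 3.75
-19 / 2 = -9.50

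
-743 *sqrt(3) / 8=-160.86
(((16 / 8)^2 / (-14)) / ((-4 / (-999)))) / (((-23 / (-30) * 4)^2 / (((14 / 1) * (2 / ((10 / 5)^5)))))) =-224775 / 33856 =-6.64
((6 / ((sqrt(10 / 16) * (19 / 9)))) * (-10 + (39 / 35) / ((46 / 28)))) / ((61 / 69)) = -347328 * sqrt(10) / 28975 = -37.91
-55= -55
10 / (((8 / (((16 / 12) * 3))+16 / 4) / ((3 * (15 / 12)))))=6.25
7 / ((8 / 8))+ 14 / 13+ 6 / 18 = 8.41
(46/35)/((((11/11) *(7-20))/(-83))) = 8.39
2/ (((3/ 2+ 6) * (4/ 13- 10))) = -26/ 945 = -0.03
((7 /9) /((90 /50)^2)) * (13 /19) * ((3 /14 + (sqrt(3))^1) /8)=325 /73872 + 2275 * sqrt(3) /110808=0.04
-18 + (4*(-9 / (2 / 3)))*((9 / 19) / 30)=-18.85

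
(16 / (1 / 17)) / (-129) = -272 / 129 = -2.11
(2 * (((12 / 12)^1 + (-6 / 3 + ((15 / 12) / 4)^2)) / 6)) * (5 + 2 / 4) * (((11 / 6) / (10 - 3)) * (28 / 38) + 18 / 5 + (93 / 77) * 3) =-27973 / 2280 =-12.27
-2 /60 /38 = -1 /1140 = -0.00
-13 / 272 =-0.05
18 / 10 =9 / 5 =1.80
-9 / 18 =-1 / 2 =-0.50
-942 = -942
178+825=1003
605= 605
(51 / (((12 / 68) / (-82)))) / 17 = -1394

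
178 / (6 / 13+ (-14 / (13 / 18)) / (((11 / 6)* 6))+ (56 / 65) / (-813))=-136.74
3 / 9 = 1 / 3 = 0.33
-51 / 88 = -0.58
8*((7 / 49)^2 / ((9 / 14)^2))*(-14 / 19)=-448 / 1539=-0.29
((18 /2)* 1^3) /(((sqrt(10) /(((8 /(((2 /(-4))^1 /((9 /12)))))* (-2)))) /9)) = 972* sqrt(10) /5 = 614.75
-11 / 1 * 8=-88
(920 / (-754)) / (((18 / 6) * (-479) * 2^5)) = 0.00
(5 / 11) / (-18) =-5 / 198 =-0.03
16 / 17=0.94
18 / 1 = 18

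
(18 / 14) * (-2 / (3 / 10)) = -60 / 7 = -8.57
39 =39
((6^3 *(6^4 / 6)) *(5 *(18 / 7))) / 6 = 699840 / 7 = 99977.14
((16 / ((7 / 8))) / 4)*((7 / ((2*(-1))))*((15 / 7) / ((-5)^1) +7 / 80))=191 / 35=5.46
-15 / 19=-0.79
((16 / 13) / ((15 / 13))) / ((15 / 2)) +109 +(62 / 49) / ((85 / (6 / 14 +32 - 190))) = 140114497 / 1311975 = 106.80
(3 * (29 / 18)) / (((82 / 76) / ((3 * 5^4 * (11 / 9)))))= 3788125 / 369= 10265.92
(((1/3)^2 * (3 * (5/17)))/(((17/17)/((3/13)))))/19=5/4199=0.00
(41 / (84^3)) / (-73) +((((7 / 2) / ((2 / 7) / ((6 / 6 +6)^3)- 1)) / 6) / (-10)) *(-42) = -1272591842147 / 518992367040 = -2.45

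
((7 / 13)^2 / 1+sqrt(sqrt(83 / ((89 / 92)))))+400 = 403.33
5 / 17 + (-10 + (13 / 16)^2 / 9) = -377287 / 39168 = -9.63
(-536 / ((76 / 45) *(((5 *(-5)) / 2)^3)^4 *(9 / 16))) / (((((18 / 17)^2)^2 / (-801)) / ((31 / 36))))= 31619291981824 / 1486051082611083984375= 0.00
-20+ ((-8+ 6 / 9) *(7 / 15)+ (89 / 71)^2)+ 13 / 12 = -18844081 / 907380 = -20.77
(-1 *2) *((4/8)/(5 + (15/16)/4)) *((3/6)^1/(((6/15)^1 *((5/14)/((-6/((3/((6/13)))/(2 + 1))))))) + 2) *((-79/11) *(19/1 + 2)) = -2123520/9581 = -221.64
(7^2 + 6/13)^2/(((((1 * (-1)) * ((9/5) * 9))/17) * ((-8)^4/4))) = -35143165/14017536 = -2.51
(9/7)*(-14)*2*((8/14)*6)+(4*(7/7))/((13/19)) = -117.58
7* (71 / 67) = 497 / 67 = 7.42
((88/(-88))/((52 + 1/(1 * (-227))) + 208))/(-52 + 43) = 227/531171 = 0.00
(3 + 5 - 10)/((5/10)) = -4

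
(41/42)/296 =41/12432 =0.00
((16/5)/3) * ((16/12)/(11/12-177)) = -0.01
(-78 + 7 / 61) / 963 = -4751 / 58743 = -0.08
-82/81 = -1.01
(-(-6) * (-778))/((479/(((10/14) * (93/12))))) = -180885/3353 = -53.95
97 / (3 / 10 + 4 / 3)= 2910 / 49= 59.39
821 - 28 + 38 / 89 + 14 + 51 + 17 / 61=4661913 / 5429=858.71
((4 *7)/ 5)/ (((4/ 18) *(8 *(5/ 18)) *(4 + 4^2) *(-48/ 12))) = -567/ 4000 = -0.14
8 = 8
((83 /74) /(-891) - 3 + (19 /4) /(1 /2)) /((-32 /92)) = -1231903 /65934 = -18.68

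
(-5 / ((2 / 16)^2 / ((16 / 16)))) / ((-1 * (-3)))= -320 / 3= -106.67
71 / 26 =2.73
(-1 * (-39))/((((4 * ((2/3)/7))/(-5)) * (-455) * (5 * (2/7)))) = 63/80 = 0.79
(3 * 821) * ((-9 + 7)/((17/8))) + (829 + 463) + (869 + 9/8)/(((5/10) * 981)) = -68331919/66708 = -1024.34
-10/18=-5/9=-0.56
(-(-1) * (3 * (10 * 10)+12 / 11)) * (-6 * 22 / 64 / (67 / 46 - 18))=28566 / 761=37.54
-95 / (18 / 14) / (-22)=665 / 198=3.36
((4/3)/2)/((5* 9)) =0.01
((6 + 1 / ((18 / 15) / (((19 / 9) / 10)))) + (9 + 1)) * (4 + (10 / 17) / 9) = 543317 / 8262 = 65.76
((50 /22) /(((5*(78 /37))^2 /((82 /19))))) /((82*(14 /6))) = 1369 /2966964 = 0.00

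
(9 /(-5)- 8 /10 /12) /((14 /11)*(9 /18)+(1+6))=-11 /45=-0.24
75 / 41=1.83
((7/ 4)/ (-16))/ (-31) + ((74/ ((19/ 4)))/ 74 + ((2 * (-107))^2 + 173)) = 1732855493/ 37696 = 45969.21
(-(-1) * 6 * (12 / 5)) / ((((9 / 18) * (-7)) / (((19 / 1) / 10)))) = -1368 / 175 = -7.82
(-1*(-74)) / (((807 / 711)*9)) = 5846 / 807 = 7.24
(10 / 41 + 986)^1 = 40436 / 41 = 986.24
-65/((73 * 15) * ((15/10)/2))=-52/657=-0.08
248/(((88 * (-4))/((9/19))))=-279/836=-0.33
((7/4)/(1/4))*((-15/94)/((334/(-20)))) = 525/7849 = 0.07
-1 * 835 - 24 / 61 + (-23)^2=-306.39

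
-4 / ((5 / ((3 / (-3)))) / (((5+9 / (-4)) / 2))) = 11 / 10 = 1.10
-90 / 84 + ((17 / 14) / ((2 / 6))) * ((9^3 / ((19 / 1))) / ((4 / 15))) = 556545 / 1064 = 523.07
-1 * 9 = -9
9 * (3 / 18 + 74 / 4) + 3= 171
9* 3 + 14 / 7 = 29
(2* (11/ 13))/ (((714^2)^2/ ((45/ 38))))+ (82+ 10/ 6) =596760072011431/ 7132590502128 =83.67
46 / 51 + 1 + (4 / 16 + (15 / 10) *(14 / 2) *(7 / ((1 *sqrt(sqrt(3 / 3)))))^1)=15433 / 204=75.65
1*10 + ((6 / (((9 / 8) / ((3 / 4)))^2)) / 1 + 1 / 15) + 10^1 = 22.73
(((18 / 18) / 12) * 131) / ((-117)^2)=131 / 164268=0.00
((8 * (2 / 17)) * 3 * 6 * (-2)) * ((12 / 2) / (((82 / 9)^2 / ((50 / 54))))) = -64800 / 28577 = -2.27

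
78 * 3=234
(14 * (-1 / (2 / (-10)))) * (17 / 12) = 595 / 6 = 99.17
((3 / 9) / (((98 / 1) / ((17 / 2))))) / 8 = 17 / 4704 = 0.00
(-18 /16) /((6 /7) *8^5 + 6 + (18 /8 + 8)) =-63 /1573774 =-0.00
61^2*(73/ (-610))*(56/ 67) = -124684/ 335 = -372.19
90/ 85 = 1.06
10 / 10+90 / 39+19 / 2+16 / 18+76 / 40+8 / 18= 3128 / 195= 16.04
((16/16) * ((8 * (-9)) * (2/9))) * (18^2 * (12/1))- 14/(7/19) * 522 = -82044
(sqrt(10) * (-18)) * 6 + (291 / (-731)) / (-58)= -341.52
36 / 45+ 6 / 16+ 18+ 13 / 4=897 / 40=22.42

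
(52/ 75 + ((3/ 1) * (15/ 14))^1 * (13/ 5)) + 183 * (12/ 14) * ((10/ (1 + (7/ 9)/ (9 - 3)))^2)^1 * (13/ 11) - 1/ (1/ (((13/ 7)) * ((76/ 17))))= 174006678521/ 11977350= 14527.98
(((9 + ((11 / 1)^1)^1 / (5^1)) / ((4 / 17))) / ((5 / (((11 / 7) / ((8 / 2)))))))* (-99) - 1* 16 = -19313 / 50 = -386.26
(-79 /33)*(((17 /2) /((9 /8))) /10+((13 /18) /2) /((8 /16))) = -10507 /2970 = -3.54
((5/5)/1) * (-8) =-8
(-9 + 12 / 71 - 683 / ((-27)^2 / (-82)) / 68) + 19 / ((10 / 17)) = 108222812 / 4399515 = 24.60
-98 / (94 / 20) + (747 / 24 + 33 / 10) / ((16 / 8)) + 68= 241999 / 3760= 64.36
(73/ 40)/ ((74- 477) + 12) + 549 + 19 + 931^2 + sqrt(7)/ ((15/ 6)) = 2 * sqrt(7)/ 5 + 13565025487/ 15640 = 867330.05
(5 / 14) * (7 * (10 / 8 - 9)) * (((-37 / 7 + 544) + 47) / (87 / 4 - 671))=317750 / 18179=17.48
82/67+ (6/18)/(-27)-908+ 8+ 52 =-846.79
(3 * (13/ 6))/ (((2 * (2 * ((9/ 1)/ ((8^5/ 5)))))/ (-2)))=-106496/ 45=-2366.58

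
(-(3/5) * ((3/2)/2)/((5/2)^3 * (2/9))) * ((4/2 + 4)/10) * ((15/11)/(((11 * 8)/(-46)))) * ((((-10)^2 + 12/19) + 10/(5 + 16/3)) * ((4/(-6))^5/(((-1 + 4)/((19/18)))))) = -5505464/21099375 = -0.26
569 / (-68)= -569 / 68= -8.37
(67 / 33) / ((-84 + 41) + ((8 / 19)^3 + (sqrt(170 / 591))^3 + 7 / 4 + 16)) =-87364130172101253324 / 1083257148862442938901 - 1689007346627680*sqrt(100470) / 1083257148862442938901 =-0.08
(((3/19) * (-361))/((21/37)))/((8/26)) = -9139/28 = -326.39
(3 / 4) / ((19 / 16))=12 / 19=0.63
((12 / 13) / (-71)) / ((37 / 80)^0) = -0.01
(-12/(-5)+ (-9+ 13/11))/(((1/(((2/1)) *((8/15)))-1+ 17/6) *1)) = -1.96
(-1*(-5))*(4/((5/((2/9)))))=8/9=0.89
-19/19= -1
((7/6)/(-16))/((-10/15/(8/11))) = 7/88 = 0.08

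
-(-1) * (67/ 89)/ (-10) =-67/ 890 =-0.08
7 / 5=1.40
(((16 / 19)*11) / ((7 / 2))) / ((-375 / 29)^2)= 296032 / 18703125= 0.02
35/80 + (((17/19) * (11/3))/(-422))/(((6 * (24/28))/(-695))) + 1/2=3443155/1731888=1.99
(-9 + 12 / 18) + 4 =-13 / 3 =-4.33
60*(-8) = -480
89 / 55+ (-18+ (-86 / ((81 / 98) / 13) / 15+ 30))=-1023197 / 13365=-76.56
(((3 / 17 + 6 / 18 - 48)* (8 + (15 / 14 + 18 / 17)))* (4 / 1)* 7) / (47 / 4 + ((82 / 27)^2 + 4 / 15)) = -56759376240 / 89498387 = -634.19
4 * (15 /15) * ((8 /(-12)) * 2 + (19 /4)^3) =20321 /48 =423.35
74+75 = 149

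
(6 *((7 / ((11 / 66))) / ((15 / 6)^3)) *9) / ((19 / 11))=199584 / 2375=84.04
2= 2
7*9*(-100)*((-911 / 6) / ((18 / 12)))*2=1275400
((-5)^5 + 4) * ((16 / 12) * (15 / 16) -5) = 46815 / 4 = 11703.75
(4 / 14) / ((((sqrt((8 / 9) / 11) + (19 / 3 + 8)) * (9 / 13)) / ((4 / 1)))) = 49192 / 426951 - 208 * sqrt(22) / 426951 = 0.11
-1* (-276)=276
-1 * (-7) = 7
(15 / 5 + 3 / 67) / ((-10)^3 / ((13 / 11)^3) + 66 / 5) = -1120470 / 218084933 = -0.01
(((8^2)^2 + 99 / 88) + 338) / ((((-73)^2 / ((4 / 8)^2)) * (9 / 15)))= 59135 / 170528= 0.35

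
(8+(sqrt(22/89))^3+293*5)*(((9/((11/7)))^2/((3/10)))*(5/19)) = 42386.72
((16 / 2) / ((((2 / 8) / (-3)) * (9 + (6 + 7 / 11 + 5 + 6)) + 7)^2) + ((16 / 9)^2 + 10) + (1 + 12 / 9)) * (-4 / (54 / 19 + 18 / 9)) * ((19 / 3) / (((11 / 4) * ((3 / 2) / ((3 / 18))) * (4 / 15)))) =-922323966635 / 73435620357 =-12.56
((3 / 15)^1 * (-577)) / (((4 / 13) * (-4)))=93.76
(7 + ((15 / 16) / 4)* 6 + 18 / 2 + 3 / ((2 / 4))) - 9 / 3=653 / 32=20.41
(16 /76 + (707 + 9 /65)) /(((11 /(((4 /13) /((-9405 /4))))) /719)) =-101511296 /16777475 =-6.05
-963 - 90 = -1053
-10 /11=-0.91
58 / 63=0.92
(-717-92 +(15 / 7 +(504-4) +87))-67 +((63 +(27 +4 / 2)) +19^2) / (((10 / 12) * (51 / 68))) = 15328 / 35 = 437.94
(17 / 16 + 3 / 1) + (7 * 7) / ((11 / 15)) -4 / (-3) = 38129 / 528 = 72.21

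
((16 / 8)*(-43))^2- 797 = 6599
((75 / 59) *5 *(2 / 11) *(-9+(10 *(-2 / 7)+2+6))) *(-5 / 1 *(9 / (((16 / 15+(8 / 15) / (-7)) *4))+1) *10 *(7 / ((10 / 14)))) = 482304375 / 67496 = 7145.67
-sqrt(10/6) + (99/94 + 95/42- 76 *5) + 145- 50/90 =-687664/2961- sqrt(15)/3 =-233.53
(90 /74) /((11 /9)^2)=3645 /4477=0.81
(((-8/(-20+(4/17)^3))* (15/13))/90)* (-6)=-9826/319137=-0.03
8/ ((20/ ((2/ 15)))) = 4/ 75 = 0.05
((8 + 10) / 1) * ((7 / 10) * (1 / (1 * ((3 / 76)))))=1596 / 5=319.20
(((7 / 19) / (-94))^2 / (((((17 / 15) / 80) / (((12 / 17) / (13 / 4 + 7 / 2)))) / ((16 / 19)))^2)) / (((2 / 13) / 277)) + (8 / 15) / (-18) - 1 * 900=-2917966898471202976 / 3245933167969815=-898.96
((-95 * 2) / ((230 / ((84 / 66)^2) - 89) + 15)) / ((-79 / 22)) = 409640 / 526377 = 0.78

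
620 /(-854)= -0.73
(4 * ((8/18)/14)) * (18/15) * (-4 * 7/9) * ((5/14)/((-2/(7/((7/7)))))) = 16/27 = 0.59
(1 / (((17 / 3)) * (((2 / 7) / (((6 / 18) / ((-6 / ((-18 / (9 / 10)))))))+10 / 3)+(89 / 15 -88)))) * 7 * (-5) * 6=0.47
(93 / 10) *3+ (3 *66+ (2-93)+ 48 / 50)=6793 / 50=135.86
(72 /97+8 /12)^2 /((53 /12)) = 672400 /1496031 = 0.45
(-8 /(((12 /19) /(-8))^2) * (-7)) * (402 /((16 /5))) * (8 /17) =27089440 /51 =531165.49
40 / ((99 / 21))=280 / 33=8.48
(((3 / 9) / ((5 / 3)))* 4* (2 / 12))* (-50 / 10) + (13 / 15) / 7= -19 / 35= -0.54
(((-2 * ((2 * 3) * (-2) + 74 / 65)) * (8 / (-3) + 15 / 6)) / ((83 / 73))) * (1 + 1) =-103076 / 16185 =-6.37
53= 53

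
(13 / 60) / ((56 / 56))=13 / 60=0.22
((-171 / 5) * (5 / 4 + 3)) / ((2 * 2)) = -2907 / 80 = -36.34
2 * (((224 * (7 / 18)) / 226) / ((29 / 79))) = 61936 / 29493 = 2.10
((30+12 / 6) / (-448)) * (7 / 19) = -1 / 38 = -0.03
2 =2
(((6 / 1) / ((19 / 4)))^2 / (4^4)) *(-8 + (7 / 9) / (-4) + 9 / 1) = 29 / 5776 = 0.01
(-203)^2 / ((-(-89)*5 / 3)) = 123627 / 445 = 277.81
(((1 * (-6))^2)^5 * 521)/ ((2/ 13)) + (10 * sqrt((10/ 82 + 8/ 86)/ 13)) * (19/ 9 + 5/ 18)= 5 * sqrt(8686301)/ 4797 + 204768705024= 204768705027.07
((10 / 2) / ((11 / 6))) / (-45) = -2 / 33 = -0.06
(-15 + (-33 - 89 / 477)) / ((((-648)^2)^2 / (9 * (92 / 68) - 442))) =167951395 / 1429773764972544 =0.00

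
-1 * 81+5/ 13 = -1048/ 13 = -80.62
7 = 7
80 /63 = 1.27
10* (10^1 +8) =180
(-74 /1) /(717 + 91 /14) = -148 /1447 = -0.10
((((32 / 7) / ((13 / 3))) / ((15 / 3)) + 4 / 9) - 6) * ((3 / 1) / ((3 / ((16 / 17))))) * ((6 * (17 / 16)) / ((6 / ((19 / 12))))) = -207917 / 24570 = -8.46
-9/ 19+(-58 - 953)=-1011.47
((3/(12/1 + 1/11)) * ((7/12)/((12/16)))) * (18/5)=66/95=0.69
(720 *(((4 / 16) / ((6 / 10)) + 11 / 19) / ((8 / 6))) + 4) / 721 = 10291 / 13699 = 0.75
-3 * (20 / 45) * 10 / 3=-40 / 9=-4.44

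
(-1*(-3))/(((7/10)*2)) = 15/7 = 2.14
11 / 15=0.73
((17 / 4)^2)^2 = 83521 / 256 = 326.25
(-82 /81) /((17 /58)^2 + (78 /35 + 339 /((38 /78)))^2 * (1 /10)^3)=-30496720450000 /14682487969502019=-0.00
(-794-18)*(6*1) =-4872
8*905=7240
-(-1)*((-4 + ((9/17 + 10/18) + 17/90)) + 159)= 239099/1530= 156.27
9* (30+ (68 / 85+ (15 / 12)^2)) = 23301 / 80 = 291.26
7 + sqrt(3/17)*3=3*sqrt(51)/17 + 7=8.26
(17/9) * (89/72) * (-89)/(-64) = 134657/41472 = 3.25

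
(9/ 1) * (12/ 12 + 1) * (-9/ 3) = -54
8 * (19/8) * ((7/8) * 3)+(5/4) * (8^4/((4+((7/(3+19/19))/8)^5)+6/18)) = 4297235560923/3490064296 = 1231.28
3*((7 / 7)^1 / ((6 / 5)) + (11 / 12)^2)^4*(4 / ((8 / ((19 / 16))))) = 64094648659 / 4586471424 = 13.97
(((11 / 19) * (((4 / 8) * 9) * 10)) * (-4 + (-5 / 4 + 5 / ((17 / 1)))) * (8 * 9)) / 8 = -1501335 / 1292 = -1162.02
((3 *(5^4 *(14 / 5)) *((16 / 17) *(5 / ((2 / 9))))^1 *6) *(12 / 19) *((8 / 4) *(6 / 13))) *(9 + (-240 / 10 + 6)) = -14696640000 / 4199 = -3500033.34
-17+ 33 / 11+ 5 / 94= -1311 / 94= -13.95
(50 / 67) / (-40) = -5 / 268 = -0.02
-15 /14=-1.07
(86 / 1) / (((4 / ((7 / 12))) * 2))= 301 / 48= 6.27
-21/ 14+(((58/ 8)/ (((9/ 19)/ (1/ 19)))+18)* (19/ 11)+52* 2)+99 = 92657/ 396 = 233.98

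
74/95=0.78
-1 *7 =-7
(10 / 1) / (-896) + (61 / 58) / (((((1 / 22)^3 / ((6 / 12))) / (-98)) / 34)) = -242393457297 / 12992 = -18657131.87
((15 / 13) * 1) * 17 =255 / 13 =19.62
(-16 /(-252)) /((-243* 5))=-4 /76545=-0.00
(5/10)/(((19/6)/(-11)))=-33/19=-1.74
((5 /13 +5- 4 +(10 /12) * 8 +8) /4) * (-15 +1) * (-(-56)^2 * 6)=13741952 /13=1057073.23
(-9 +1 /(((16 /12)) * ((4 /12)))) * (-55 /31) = 1485 /124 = 11.98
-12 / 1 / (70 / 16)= -2.74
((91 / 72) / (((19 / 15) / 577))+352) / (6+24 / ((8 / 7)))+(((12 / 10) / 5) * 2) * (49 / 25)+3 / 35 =1906123817 / 53865000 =35.39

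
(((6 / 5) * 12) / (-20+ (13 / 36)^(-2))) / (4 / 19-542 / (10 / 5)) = 19266 / 4467575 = 0.00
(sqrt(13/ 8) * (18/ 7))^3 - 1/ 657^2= -1/ 431649+ 9477 * sqrt(26)/ 1372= 35.22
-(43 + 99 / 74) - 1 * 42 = -6389 / 74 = -86.34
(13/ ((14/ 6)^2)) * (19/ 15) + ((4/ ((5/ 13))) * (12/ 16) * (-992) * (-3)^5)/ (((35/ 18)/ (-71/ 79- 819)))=-76725619453353/ 96775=-792824794.14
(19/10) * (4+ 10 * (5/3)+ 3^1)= 1349/30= 44.97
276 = 276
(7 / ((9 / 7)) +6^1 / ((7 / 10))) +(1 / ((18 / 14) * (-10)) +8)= 4607 / 210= 21.94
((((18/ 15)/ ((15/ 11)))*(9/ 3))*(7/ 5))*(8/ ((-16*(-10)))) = 231/ 1250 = 0.18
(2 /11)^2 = 4 /121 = 0.03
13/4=3.25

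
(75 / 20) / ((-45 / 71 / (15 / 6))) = -355 / 24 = -14.79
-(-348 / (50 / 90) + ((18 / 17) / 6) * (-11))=53409 / 85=628.34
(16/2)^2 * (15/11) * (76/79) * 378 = 27578880/869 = 31736.34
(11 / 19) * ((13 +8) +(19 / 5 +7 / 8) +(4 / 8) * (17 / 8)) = 15.48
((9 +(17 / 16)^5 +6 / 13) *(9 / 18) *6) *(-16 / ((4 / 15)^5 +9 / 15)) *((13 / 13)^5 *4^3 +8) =-3022837002590625 / 48631291904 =-62158.27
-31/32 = -0.97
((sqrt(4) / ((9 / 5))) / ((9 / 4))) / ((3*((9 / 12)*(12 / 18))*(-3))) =-80 / 729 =-0.11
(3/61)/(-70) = -3/4270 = -0.00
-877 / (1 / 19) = -16663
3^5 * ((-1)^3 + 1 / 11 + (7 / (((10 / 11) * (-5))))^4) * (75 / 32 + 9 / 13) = 99494818762959 / 28600000000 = 3478.84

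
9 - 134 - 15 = -140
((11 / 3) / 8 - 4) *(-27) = 765 / 8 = 95.62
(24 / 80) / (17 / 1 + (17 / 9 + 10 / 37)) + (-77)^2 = 378271199 / 63800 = 5929.02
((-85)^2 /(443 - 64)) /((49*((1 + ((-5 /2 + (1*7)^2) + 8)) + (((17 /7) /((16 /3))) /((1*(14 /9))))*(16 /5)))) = 36125 /5240433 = 0.01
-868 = -868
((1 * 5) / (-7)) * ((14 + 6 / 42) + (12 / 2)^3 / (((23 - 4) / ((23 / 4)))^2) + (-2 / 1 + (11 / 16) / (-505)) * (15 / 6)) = -20.66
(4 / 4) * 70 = 70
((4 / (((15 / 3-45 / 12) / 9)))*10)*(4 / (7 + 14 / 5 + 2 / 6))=2160 / 19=113.68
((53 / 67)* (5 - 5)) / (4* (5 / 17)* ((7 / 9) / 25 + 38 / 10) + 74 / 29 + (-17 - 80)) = 0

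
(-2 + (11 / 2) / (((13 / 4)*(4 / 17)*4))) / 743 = -21 / 77272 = -0.00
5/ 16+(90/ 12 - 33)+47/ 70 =-13729/ 560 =-24.52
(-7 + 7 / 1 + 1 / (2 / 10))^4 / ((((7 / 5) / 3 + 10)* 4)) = 9375 / 628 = 14.93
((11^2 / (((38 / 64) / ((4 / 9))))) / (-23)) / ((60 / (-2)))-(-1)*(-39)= -2293061 / 58995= -38.87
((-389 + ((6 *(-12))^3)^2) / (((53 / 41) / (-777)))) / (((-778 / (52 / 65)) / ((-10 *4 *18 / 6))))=-213030158390234640 / 20617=-10332742804008.08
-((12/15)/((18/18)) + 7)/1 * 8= -312/5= -62.40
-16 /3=-5.33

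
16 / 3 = 5.33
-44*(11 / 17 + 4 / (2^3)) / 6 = -143 / 17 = -8.41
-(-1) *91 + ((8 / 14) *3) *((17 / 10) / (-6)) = 3168 / 35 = 90.51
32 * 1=32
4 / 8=1 / 2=0.50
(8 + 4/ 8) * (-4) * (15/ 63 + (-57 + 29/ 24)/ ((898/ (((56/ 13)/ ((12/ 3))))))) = -219521/ 37716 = -5.82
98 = 98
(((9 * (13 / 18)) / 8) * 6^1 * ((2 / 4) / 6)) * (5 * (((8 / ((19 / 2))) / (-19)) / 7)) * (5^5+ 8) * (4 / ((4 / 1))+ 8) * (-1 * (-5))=-9164025 / 5054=-1813.22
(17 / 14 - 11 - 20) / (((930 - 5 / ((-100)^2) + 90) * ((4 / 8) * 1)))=-834000 / 14279993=-0.06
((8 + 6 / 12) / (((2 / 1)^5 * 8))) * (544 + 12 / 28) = 64787 / 3584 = 18.08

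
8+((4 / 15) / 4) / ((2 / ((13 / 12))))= 2893 / 360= 8.04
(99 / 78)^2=1089 / 676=1.61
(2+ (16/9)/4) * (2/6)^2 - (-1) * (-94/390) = 161/5265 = 0.03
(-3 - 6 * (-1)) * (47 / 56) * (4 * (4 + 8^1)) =846 / 7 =120.86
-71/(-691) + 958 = 662049/691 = 958.10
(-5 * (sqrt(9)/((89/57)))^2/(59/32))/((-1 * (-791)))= -4678560/369665149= -0.01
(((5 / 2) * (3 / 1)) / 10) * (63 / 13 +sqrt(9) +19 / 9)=1165 / 156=7.47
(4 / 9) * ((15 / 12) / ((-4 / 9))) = -5 / 4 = -1.25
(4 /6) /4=1 /6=0.17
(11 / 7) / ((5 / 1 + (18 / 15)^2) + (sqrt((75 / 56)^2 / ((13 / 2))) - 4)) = 4440800 / 6575749 - 187500 * sqrt(26) / 6575749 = 0.53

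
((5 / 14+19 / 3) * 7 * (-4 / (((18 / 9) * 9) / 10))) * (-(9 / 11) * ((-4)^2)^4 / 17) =184156160 / 561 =328264.10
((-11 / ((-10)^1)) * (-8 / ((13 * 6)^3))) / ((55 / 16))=-8 / 1482975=-0.00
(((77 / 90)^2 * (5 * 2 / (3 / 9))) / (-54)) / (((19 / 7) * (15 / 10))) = -41503 / 415530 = -0.10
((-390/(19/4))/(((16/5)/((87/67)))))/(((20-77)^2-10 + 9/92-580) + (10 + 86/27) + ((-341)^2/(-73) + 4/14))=-53835204150/1744597612981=-0.03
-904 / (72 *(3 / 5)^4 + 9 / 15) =-565000 / 6207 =-91.03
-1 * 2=-2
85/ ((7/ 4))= 340/ 7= 48.57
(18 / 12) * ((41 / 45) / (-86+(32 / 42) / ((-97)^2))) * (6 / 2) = -8101149 / 169926380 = -0.05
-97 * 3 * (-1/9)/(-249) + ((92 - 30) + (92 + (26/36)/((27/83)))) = 6296371/40338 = 156.09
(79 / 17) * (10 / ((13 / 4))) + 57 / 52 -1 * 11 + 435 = 388425 / 884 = 439.39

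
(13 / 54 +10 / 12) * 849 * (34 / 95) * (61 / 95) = 209.56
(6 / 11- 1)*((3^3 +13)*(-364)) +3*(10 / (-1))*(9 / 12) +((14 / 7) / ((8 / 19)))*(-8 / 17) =2465949 / 374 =6593.45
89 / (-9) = -89 / 9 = -9.89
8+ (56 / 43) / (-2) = 316 / 43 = 7.35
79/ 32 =2.47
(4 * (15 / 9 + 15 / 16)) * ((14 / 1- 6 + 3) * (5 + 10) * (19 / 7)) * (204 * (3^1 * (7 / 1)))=19985625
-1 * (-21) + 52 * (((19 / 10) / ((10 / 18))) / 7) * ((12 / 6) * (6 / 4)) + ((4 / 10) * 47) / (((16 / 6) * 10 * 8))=1089819 / 11200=97.31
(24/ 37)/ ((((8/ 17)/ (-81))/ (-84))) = 347004/ 37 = 9378.49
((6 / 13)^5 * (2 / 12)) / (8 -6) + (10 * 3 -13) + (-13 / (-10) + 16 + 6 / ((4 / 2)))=138498769 / 3712930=37.30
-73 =-73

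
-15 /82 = -0.18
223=223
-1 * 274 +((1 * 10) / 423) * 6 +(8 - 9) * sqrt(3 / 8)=-38614 / 141 - sqrt(6) / 4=-274.47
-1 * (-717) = 717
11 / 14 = 0.79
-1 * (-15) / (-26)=-15 / 26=-0.58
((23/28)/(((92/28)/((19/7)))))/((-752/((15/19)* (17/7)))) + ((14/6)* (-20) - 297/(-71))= -1333804523/31394496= -42.49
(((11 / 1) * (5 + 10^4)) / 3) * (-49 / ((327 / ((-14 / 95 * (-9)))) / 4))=-60398184 / 2071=-29163.78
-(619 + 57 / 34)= -21103 / 34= -620.68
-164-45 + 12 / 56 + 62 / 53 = -154051 / 742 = -207.62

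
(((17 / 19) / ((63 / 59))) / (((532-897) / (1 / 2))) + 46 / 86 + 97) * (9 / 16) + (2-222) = -165.14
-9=-9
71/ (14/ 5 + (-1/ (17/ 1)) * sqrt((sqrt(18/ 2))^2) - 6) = -6035/ 287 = -21.03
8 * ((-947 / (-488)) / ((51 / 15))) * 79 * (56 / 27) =20947640 / 27999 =748.16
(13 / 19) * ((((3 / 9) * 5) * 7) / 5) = 91 / 57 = 1.60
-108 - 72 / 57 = -2076 / 19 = -109.26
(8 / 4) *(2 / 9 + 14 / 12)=25 / 9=2.78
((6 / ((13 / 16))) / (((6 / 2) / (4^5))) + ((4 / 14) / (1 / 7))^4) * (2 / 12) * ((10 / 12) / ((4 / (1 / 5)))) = 229 / 13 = 17.62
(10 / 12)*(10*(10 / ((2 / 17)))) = 708.33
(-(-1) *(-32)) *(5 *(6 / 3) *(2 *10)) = -6400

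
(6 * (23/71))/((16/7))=0.85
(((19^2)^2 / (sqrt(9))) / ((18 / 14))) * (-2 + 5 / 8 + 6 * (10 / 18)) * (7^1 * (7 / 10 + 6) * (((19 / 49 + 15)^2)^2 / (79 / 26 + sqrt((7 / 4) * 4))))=17027579025475588225006 / 71900598105 - 5604013350156522706964 * sqrt(7) / 71900598105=30608276079.45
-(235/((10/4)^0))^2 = -55225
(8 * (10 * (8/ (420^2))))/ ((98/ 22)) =88/ 108045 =0.00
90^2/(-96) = -84.38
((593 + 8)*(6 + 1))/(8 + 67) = 56.09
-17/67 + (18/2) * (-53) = -31976/67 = -477.25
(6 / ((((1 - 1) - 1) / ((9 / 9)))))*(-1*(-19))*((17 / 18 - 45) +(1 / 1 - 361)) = 46062.33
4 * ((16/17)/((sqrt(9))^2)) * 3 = 64/51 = 1.25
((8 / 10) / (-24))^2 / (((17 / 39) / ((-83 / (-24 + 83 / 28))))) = 7553 / 750975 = 0.01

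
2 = 2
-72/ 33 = -24/ 11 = -2.18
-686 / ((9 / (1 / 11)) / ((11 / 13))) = -686 / 117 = -5.86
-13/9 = -1.44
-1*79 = -79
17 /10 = 1.70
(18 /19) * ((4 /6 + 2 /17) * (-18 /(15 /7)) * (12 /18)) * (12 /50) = -8064 /8075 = -1.00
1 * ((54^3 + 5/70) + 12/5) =11022653/70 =157466.47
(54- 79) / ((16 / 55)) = -1375 / 16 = -85.94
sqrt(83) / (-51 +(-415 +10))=-sqrt(83) / 456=-0.02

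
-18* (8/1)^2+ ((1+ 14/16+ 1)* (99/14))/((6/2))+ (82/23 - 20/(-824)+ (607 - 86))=-164671505/265328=-620.63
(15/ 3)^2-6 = 19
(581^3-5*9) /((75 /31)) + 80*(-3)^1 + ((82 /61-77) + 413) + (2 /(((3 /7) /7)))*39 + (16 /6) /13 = 4821370725268 /59475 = 81065501.90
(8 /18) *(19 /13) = 76 /117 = 0.65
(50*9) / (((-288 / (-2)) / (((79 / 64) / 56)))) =1975 / 28672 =0.07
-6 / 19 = -0.32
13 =13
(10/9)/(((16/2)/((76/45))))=19/81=0.23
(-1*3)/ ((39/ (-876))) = 876/ 13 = 67.38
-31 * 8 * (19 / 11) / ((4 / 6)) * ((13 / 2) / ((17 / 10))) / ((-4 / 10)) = 1148550 / 187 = 6141.98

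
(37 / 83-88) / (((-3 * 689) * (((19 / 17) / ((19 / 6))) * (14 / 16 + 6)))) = 38012 / 2177505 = 0.02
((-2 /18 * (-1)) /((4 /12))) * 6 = 2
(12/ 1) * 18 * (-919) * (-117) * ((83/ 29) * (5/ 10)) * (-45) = -43372627740/ 29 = -1495607853.10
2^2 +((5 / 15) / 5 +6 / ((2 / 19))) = 916 / 15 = 61.07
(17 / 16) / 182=17 / 2912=0.01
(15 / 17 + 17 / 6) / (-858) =-379 / 87516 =-0.00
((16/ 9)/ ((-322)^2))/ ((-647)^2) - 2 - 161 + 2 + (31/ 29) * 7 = -434768407504336/ 2832049375029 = -153.52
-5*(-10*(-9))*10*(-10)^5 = 450000000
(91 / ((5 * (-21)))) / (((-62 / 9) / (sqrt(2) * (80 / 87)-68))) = -1326 / 155+104 * sqrt(2) / 899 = -8.39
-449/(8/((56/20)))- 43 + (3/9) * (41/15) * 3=-2369/12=-197.42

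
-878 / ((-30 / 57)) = 8341 / 5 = 1668.20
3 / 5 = 0.60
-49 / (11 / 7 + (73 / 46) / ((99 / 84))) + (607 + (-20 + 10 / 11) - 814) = -41419668 / 170533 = -242.88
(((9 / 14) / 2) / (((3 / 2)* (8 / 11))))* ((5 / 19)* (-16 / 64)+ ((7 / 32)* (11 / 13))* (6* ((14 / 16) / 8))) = 464739 / 28327936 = 0.02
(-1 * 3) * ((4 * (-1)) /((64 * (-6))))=-0.03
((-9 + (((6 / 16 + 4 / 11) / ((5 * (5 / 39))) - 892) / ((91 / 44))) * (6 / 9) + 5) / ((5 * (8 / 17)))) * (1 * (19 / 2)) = -128370859 / 109200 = -1175.56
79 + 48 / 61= 4867 / 61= 79.79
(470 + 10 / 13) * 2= 12240 / 13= 941.54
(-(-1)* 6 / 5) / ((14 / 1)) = 3 / 35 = 0.09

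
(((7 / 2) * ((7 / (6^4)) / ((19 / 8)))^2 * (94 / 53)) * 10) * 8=322420 / 125531613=0.00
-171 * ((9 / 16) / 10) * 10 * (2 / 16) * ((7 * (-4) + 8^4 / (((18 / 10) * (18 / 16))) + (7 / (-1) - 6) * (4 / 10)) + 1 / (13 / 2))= -23922.67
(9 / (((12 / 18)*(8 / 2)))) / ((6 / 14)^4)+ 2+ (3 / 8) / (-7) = 8567 / 84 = 101.99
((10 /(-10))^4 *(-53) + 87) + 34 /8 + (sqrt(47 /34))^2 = 39.63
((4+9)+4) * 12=204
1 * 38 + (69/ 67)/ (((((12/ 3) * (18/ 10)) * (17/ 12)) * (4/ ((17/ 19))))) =193611/ 5092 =38.02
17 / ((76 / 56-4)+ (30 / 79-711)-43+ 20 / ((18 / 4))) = -169218 / 7483603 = -0.02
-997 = -997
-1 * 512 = -512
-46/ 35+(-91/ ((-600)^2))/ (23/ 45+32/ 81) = -27016933/ 20552000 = -1.31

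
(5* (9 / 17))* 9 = 23.82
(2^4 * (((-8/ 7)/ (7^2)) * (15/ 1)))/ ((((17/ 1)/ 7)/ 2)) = -3840/ 833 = -4.61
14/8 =7/4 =1.75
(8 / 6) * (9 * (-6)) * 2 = -144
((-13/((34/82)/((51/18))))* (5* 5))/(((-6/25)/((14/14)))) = 333125/36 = 9253.47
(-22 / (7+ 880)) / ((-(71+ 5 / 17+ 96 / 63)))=3927 / 11529226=0.00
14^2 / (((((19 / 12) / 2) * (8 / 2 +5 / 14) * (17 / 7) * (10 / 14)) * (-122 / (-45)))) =14521248 / 1201883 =12.08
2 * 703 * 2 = 2812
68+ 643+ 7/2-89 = 1251/2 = 625.50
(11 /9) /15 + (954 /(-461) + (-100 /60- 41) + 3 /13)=-35941322 /809055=-44.42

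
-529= -529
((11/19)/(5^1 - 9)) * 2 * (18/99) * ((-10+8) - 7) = 9/19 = 0.47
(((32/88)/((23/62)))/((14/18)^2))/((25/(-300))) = -241056/12397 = -19.44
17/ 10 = 1.70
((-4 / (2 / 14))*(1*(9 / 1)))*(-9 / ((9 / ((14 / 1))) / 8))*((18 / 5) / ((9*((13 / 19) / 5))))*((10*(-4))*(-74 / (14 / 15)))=261645784.62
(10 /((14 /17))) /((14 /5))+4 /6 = 1471 /294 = 5.00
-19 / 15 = -1.27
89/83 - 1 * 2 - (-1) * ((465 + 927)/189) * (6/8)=4.60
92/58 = 46/29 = 1.59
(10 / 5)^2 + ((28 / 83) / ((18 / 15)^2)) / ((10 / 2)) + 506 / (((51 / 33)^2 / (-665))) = -30413447983 / 215883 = -140879.31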